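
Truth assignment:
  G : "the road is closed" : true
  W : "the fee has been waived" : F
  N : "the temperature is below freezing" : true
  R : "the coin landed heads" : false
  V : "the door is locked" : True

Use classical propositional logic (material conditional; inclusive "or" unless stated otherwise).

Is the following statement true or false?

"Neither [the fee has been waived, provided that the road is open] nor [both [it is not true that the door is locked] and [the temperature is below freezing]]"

False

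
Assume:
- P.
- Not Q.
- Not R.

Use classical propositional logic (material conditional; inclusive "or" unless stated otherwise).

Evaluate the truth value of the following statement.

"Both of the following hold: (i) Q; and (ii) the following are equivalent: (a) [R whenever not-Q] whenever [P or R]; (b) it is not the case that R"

Parsed as Q and (((P or R) -> (not Q -> R)) iff not R)

P or R = True or False = True
not Q = not False = True
not Q -> R = True -> False = False
(P or R) -> (not Q -> R) = True -> False = False
not R = not False = True
((P or R) -> (not Q -> R)) iff not R = False iff True = False
Q and (((P or R) -> (not Q -> R)) iff not R) = False and False = False

False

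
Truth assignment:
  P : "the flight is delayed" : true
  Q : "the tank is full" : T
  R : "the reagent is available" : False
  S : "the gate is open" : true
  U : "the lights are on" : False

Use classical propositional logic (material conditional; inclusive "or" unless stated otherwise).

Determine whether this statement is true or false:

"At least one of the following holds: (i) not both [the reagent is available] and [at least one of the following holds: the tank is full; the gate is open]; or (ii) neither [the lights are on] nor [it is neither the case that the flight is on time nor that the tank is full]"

The statement is true.

In symbols: (R nand (Q or S)) or (U nor (not P nor Q))

Q or S = True or True = True
R nand (Q or S) = False nand True = True
not P = not True = False
not P nor Q = False nor True = False
U nor (not P nor Q) = False nor False = True
(R nand (Q or S)) or (U nor (not P nor Q)) = True or True = True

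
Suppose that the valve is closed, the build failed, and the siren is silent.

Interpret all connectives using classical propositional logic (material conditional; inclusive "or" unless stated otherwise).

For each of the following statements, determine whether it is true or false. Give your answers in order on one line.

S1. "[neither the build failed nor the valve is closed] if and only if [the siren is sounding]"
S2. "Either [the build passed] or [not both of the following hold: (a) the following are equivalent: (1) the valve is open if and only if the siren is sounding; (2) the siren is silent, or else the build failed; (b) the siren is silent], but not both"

Let Q = "the build passed" (False), P = "the valve is open" (False), R = "the siren is sounding" (False).

S1: This is (not Q nor not P) iff R.

not Q = not False = True
not P = not False = True
not Q nor not P = True nor True = False
(not Q nor not P) iff R = False iff False = True
So S1 is true.

S2: This is Q xor (((P iff R) iff (not R or not Q)) nand not R).

P iff R = False iff False = True
not R = not False = True
not Q = not False = True
not R or not Q = True or True = True
(P iff R) iff (not R or not Q) = True iff True = True
not R = not False = True
((P iff R) iff (not R or not Q)) nand not R = True nand True = False
Q xor (((P iff R) iff (not R or not Q)) nand not R) = False xor False = False
So S2 is false.

S1 T, S2 F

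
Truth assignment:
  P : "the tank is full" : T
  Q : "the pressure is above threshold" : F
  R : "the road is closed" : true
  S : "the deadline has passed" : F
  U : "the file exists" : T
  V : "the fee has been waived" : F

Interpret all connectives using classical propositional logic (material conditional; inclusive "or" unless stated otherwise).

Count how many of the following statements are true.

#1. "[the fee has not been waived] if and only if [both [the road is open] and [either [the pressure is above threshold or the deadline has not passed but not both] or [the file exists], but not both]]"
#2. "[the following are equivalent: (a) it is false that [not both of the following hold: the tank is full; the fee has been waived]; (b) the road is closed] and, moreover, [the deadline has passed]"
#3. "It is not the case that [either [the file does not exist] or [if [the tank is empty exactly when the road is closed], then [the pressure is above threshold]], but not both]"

0

#1: Parsed as ~V <-> (~R & ((Q xor ~S) xor U))

~V = ~F = T
~R = ~T = F
~S = ~F = T
Q xor ~S = F xor T = T
(Q xor ~S) xor U = T xor T = F
~R & ((Q xor ~S) xor U) = F & F = F
~V <-> (~R & ((Q xor ~S) xor U)) = T <-> F = F
So #1 is false.

#2: This is (~(P nand V) <-> R) & S.

P nand V = T nand F = T
~(P nand V) = ~T = F
~(P nand V) <-> R = F <-> T = F
(~(P nand V) <-> R) & S = F & F = F
Hence #2 is false.

#3: Parsed as ~(~U xor ((~P <-> R) -> Q))

~U = ~T = F
~P = ~T = F
~P <-> R = F <-> T = F
(~P <-> R) -> Q = F -> F = T
~U xor ((~P <-> R) -> Q) = F xor T = T
~(~U xor ((~P <-> R) -> Q)) = ~T = F
Thus #3 is false.

0 of the 3 statements are true (none).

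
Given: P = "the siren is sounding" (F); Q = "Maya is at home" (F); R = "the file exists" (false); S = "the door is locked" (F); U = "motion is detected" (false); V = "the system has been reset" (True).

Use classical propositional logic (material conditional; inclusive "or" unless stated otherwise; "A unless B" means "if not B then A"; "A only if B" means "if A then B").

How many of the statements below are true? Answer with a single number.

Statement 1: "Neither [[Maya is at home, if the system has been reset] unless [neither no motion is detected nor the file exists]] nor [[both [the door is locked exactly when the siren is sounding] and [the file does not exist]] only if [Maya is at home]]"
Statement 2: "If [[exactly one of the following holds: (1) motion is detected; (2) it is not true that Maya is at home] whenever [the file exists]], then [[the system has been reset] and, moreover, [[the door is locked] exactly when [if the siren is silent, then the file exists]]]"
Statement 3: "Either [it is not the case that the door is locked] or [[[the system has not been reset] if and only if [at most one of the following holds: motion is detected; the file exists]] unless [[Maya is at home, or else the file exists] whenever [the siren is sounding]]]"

3

Statement 1: In symbols: ((V → Q) ∨ (¬U ↓ R)) ↓ (((S ↔ P) ∧ ¬R) → Q)

V → Q = T → F = F
¬U = ¬F = T
¬U ↓ R = T ↓ F = F
(V → Q) ∨ (¬U ↓ R) = F ∨ F = F
S ↔ P = F ↔ F = T
¬R = ¬F = T
(S ↔ P) ∧ ¬R = T ∧ T = T
((S ↔ P) ∧ ¬R) → Q = T → F = F
((V → Q) ∨ (¬U ↓ R)) ↓ (((S ↔ P) ∧ ¬R) → Q) = F ↓ F = T
Thus Statement 1 is true.

Statement 2: Parsed as (R → (U ⊕ ¬Q)) → (V ∧ (S ↔ (¬P → R)))

¬Q = ¬F = T
U ⊕ ¬Q = F ⊕ T = T
R → (U ⊕ ¬Q) = F → T = T
¬P = ¬F = T
¬P → R = T → F = F
S ↔ (¬P → R) = F ↔ F = T
V ∧ (S ↔ (¬P → R)) = T ∧ T = T
(R → (U ⊕ ¬Q)) → (V ∧ (S ↔ (¬P → R))) = T → T = T
So Statement 2 is true.

Statement 3: Formalization: ¬S ∨ ((¬V ↔ (U ↑ R)) ∨ (P → (Q ∨ R)))

¬S = ¬F = T
¬V = ¬T = F
U ↑ R = F ↑ F = T
¬V ↔ (U ↑ R) = F ↔ T = F
Q ∨ R = F ∨ F = F
P → (Q ∨ R) = F → F = T
(¬V ↔ (U ↑ R)) ∨ (P → (Q ∨ R)) = F ∨ T = T
¬S ∨ ((¬V ↔ (U ↑ R)) ∨ (P → (Q ∨ R))) = T ∨ T = T
Hence Statement 3 is true.

Count: 3.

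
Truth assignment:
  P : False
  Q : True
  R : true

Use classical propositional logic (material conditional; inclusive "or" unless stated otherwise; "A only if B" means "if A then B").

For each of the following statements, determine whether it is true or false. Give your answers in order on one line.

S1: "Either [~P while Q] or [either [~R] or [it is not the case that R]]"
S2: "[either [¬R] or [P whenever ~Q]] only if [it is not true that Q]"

S1 true; S2 false

S1: Parsed as (~P & Q) | (~R | ~R)

~P = ~F = T
~P & Q = T & T = T
~R = ~T = F
~R = ~T = F
~R | ~R = F | F = F
(~P & Q) | (~R | ~R) = T | F = T
Hence S1 is true.

S2: This is (~R | (~Q -> P)) -> ~Q.

~R = ~T = F
~Q = ~T = F
~Q -> P = F -> F = T
~R | (~Q -> P) = F | T = T
~Q = ~T = F
(~R | (~Q -> P)) -> ~Q = T -> F = F
So S2 is false.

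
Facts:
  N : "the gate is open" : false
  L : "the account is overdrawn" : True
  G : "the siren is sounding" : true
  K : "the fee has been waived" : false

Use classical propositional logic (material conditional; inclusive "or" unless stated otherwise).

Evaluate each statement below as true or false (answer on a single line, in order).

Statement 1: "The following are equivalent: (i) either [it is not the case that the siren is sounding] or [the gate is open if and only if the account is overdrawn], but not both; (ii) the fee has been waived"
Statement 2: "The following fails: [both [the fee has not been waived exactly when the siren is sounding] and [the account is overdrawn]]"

Statement 1 true / Statement 2 false

Statement 1: Formalization: (not G xor (N iff L)) iff K

not G = not True = False
N iff L = False iff True = False
not G xor (N iff L) = False xor False = False
(not G xor (N iff L)) iff K = False iff False = True
Hence Statement 1 is true.

Statement 2: This is not ((not K iff G) and L).

not K = not False = True
not K iff G = True iff True = True
(not K iff G) and L = True and True = True
not ((not K iff G) and L) = not True = False
Hence Statement 2 is false.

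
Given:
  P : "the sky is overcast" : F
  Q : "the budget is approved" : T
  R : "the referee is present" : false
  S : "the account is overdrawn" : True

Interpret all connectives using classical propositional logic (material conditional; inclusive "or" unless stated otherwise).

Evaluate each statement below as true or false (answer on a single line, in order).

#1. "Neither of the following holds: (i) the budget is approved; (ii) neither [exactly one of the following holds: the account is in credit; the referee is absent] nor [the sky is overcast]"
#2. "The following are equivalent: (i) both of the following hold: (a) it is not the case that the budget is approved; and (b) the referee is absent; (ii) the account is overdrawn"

#1 false; #2 false

#1: Parsed as Q nor ((not S xor not R) nor P)

not S = not True = False
not R = not False = True
not S xor not R = False xor True = True
(not S xor not R) nor P = True nor False = False
Q nor ((not S xor not R) nor P) = True nor False = False
Thus #1 is false.

#2: This is (not Q and not R) iff S.

not Q = not True = False
not R = not False = True
not Q and not R = False and True = False
(not Q and not R) iff S = False iff True = False
Thus #2 is false.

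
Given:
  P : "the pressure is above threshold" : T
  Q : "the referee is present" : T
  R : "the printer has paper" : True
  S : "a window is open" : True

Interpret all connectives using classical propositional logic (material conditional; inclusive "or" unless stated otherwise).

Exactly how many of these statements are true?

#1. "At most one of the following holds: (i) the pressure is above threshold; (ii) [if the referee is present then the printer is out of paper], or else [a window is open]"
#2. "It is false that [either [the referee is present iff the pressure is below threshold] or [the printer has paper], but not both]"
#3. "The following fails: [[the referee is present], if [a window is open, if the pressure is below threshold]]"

#1: Formalization: P nand ((Q -> not R) or S)

not R = not True = False
Q -> not R = True -> False = False
(Q -> not R) or S = False or True = True
P nand ((Q -> not R) or S) = True nand True = False
Thus #1 is false.

#2: Formalization: not ((Q iff not P) xor R)

not P = not True = False
Q iff not P = True iff False = False
(Q iff not P) xor R = False xor True = True
not ((Q iff not P) xor R) = not True = False
Hence #2 is false.

#3: Parsed as not ((not P -> S) -> Q)

not P = not True = False
not P -> S = False -> True = True
(not P -> S) -> Q = True -> True = True
not ((not P -> S) -> Q) = not True = False
Hence #3 is false.

0 of the 3 statements are true (none).

0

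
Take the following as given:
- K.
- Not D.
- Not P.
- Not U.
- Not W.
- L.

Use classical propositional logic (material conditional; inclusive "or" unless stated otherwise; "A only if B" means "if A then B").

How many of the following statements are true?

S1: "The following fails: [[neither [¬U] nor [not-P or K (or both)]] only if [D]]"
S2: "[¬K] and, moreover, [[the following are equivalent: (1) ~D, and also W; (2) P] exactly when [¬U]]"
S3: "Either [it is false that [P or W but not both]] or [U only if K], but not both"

0

S1: Parsed as not ((not U nor (not P or K)) -> D)

not U = not False = True
not P = not False = True
not P or K = True or True = True
not U nor (not P or K) = True nor True = False
(not U nor (not P or K)) -> D = False -> False = True
not ((not U nor (not P or K)) -> D) = not True = False
So S1 is false.

S2: Parsed as not K and (((not D and W) iff P) iff not U)

not K = not True = False
not D = not False = True
not D and W = True and False = False
(not D and W) iff P = False iff False = True
not U = not False = True
((not D and W) iff P) iff not U = True iff True = True
not K and (((not D and W) iff P) iff not U) = False and True = False
Hence S2 is false.

S3: Formalization: not (P xor W) xor (U -> K)

P xor W = False xor False = False
not (P xor W) = not False = True
U -> K = False -> True = True
not (P xor W) xor (U -> K) = True xor True = False
So S3 is false.

0 of the 3 statements are true (none).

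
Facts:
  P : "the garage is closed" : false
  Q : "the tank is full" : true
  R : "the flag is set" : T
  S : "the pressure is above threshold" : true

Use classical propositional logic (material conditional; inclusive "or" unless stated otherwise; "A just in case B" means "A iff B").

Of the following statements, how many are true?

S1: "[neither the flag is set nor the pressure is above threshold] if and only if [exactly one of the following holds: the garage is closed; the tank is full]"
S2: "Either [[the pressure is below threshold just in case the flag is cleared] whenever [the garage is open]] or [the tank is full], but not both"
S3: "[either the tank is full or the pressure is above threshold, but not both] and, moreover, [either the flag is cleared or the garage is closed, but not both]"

0

S1: Formalization: (R ↓ S) ↔ (P ⊕ Q)

R ↓ S = T ↓ T = F
P ⊕ Q = F ⊕ T = T
(R ↓ S) ↔ (P ⊕ Q) = F ↔ T = F
So S1 is false.

S2: Parsed as (¬P → (¬S ↔ ¬R)) ⊕ Q

¬P = ¬F = T
¬S = ¬T = F
¬R = ¬T = F
¬S ↔ ¬R = F ↔ F = T
¬P → (¬S ↔ ¬R) = T → T = T
(¬P → (¬S ↔ ¬R)) ⊕ Q = T ⊕ T = F
So S2 is false.

S3: Parsed as (Q ⊕ S) ∧ (¬R ⊕ P)

Q ⊕ S = T ⊕ T = F
¬R = ¬T = F
¬R ⊕ P = F ⊕ F = F
(Q ⊕ S) ∧ (¬R ⊕ P) = F ∧ F = F
Hence S3 is false.

True statements: 0 (none).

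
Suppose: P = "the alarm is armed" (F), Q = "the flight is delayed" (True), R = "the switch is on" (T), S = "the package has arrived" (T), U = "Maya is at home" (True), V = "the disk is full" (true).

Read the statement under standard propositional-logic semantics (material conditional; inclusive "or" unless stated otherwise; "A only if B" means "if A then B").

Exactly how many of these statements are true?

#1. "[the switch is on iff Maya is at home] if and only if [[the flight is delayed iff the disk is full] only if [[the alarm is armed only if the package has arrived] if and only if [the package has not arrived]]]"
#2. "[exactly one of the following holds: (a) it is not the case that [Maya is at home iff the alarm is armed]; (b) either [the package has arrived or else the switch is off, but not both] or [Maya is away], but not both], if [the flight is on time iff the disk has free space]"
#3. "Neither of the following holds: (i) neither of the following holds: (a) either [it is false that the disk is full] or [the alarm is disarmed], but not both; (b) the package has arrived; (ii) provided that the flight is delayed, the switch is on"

0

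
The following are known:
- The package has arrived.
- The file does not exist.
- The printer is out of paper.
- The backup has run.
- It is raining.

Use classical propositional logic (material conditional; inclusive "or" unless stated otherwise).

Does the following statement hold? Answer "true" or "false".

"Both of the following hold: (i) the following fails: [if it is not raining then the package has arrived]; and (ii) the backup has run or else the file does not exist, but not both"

false

Let H = "it is raining" (T), N = "the package has arrived" (T), V = "the backup has run" (T), G = "the file exists" (F).
Formalization: ~(~H -> N) & (V xor ~G)

~H = ~T = F
~H -> N = F -> T = T
~(~H -> N) = ~T = F
~G = ~F = T
V xor ~G = T xor T = F
~(~H -> N) & (V xor ~G) = F & F = F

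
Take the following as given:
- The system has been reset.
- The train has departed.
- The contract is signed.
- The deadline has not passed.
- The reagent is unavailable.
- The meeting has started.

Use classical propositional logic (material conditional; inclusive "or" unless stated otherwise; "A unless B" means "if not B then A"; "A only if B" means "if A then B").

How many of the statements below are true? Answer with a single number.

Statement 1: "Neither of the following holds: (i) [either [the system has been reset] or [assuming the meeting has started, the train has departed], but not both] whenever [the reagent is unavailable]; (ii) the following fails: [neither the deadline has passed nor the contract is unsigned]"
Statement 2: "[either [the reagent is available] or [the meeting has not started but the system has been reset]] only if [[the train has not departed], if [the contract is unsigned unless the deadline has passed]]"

Let L = "the reagent is available" (False), M = "the system has been reset" (True), S = "the meeting has started" (True), P = "the train has departed" (True), N = "the deadline has passed" (False), K = "the contract is signed" (True).

Statement 1: Formalization: (not L -> (M xor (S -> P))) nor not (N nor not K)

not L = not False = True
S -> P = True -> True = True
M xor (S -> P) = True xor True = False
not L -> (M xor (S -> P)) = True -> False = False
not K = not True = False
N nor not K = False nor False = True
not (N nor not K) = not True = False
(not L -> (M xor (S -> P))) nor not (N nor not K) = False nor False = True
Thus Statement 1 is true.

Statement 2: Formalization: (L or (not S and M)) -> ((not K or N) -> not P)

not S = not True = False
not S and M = False and True = False
L or (not S and M) = False or False = False
not K = not True = False
not K or N = False or False = False
not P = not True = False
(not K or N) -> not P = False -> False = True
(L or (not S and M)) -> ((not K or N) -> not P) = False -> True = True
Thus Statement 2 is true.

Count: 2.

2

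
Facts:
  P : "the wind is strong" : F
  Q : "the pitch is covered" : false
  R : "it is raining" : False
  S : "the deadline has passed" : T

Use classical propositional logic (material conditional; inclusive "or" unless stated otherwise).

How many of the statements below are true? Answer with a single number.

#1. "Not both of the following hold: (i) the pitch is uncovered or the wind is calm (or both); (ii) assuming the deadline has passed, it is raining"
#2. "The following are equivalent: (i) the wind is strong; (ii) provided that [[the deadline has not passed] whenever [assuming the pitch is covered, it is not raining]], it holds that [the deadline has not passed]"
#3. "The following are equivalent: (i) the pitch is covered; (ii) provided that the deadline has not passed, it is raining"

1

#1: In symbols: (~Q | ~P) nand (S -> R)

~Q = ~F = T
~P = ~F = T
~Q | ~P = T | T = T
S -> R = T -> F = F
(~Q | ~P) nand (S -> R) = T nand F = T
Hence #1 is true.

#2: Formalization: P <-> (((Q -> ~R) -> ~S) -> ~S)

~R = ~F = T
Q -> ~R = F -> T = T
~S = ~T = F
(Q -> ~R) -> ~S = T -> F = F
~S = ~T = F
((Q -> ~R) -> ~S) -> ~S = F -> F = T
P <-> (((Q -> ~R) -> ~S) -> ~S) = F <-> T = F
Thus #2 is false.

#3: In symbols: Q <-> (~S -> R)

~S = ~T = F
~S -> R = F -> F = T
Q <-> (~S -> R) = F <-> T = F
Hence #3 is false.

1 of the 3 statements is true (#1).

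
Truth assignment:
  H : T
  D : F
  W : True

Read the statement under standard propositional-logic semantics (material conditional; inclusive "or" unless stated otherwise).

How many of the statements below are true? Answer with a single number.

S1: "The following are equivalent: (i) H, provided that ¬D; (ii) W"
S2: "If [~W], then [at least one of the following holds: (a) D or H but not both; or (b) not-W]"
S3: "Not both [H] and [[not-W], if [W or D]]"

3

S1: In symbols: (not D -> H) iff W

not D = not False = True
not D -> H = True -> True = True
(not D -> H) iff W = True iff True = True
Thus S1 is true.

S2: In symbols: not W -> ((D xor H) or not W)

not W = not True = False
D xor H = False xor True = True
not W = not True = False
(D xor H) or not W = True or False = True
not W -> ((D xor H) or not W) = False -> True = True
Hence S2 is true.

S3: Parsed as H nand ((W or D) -> not W)

W or D = True or False = True
not W = not True = False
(W or D) -> not W = True -> False = False
H nand ((W or D) -> not W) = True nand False = True
So S3 is true.

3 of the 3 statements are true (S1, S2, S3).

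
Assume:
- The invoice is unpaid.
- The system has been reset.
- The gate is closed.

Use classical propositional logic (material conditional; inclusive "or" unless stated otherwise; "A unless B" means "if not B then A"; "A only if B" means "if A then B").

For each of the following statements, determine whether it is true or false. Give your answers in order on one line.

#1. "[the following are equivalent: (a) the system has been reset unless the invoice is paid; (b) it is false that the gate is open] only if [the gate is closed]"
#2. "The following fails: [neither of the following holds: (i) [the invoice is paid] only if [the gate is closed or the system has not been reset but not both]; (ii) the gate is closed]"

Let Q = "the system has been reset" (T), P = "the invoice is paid" (F), R = "the gate is open" (F).

#1: This is ((Q ∨ P) ↔ ¬R) → ¬R.

Q ∨ P = T ∨ F = T
¬R = ¬F = T
(Q ∨ P) ↔ ¬R = T ↔ T = T
¬R = ¬F = T
((Q ∨ P) ↔ ¬R) → ¬R = T → T = T
Hence #1 is true.

#2: Parsed as ¬((P → (¬R ⊕ ¬Q)) ↓ ¬R)

¬R = ¬F = T
¬Q = ¬T = F
¬R ⊕ ¬Q = T ⊕ F = T
P → (¬R ⊕ ¬Q) = F → T = T
¬R = ¬F = T
(P → (¬R ⊕ ¬Q)) ↓ ¬R = T ↓ T = F
¬((P → (¬R ⊕ ¬Q)) ↓ ¬R) = ¬F = T
Hence #2 is true.

#1 true / #2 true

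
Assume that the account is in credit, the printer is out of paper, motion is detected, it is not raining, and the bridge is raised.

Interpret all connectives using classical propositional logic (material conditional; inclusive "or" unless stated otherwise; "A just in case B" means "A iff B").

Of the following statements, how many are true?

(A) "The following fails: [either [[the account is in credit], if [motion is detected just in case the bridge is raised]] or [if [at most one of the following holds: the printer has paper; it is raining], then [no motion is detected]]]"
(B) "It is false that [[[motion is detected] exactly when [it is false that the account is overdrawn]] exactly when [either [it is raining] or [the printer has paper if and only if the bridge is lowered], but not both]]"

Let R = "motion is detected" (T), U = "the bridge is raised" (T), P = "the account is overdrawn" (F), Q = "the printer has paper" (F), S = "it is raining" (F).

(A): This is ~(((R <-> U) -> ~P) | ((Q nand S) -> ~R)).

R <-> U = T <-> T = T
~P = ~F = T
(R <-> U) -> ~P = T -> T = T
Q nand S = F nand F = T
~R = ~T = F
(Q nand S) -> ~R = T -> F = F
((R <-> U) -> ~P) | ((Q nand S) -> ~R) = T | F = T
~(((R <-> U) -> ~P) | ((Q nand S) -> ~R)) = ~T = F
Thus (A) is false.

(B): In symbols: ~((R <-> ~P) <-> (S xor (Q <-> ~U)))

~P = ~F = T
R <-> ~P = T <-> T = T
~U = ~T = F
Q <-> ~U = F <-> F = T
S xor (Q <-> ~U) = F xor T = T
(R <-> ~P) <-> (S xor (Q <-> ~U)) = T <-> T = T
~((R <-> ~P) <-> (S xor (Q <-> ~U))) = ~T = F
Hence (B) is false.

Count: 0.

0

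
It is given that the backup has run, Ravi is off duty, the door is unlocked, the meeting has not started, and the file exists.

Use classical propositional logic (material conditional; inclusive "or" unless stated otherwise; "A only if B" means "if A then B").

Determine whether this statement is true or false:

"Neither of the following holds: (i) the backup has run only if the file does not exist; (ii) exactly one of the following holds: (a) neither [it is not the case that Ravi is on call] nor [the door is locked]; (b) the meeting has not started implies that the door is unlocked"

Let V = "the backup has run" (True), W = "the file exists" (True), N = "Ravi is on call" (False), D = "the door is locked" (False), R = "the meeting has started" (False).
Formalization: (V -> not W) nor ((not N nor D) xor (not R -> not D))

not W = not True = False
V -> not W = True -> False = False
not N = not False = True
not N nor D = True nor False = False
not R = not False = True
not D = not False = True
not R -> not D = True -> True = True
(not N nor D) xor (not R -> not D) = False xor True = True
(V -> not W) nor ((not N nor D) xor (not R -> not D)) = False nor True = False

False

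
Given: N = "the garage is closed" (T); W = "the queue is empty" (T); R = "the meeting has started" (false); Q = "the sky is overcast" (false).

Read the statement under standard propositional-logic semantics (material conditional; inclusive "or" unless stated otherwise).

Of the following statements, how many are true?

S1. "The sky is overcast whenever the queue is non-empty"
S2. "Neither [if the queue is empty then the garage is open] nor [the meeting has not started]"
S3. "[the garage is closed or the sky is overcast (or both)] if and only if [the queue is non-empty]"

1

S1: Parsed as ~W -> Q

~W = ~T = F
~W -> Q = F -> F = T
Hence S1 is true.

S2: Formalization: (W -> ~N) nor ~R

~N = ~T = F
W -> ~N = T -> F = F
~R = ~F = T
(W -> ~N) nor ~R = F nor T = F
So S2 is false.

S3: Parsed as (N | Q) <-> ~W

N | Q = T | F = T
~W = ~T = F
(N | Q) <-> ~W = T <-> F = F
Hence S3 is false.

Count: 1.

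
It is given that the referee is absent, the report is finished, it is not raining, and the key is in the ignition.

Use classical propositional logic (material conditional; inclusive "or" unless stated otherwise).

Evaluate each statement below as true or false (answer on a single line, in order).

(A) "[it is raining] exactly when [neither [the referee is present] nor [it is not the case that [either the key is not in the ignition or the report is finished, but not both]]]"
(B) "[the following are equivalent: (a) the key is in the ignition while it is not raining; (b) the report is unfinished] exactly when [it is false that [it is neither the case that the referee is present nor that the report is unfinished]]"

(A) false; (B) true

Let N = "it is raining" (F), U = "the referee is present" (F), M = "the key is in the ignition" (T), L = "the report is finished" (T).

(A): This is N <-> (U nor ~(~M xor L)).

~M = ~T = F
~M xor L = F xor T = T
~(~M xor L) = ~T = F
U nor ~(~M xor L) = F nor F = T
N <-> (U nor ~(~M xor L)) = F <-> T = F
Hence (A) is false.

(B): In symbols: ((M & ~N) <-> ~L) <-> ~(U nor ~L)

~N = ~F = T
M & ~N = T & T = T
~L = ~T = F
(M & ~N) <-> ~L = T <-> F = F
~L = ~T = F
U nor ~L = F nor F = T
~(U nor ~L) = ~T = F
((M & ~N) <-> ~L) <-> ~(U nor ~L) = F <-> F = T
Hence (B) is true.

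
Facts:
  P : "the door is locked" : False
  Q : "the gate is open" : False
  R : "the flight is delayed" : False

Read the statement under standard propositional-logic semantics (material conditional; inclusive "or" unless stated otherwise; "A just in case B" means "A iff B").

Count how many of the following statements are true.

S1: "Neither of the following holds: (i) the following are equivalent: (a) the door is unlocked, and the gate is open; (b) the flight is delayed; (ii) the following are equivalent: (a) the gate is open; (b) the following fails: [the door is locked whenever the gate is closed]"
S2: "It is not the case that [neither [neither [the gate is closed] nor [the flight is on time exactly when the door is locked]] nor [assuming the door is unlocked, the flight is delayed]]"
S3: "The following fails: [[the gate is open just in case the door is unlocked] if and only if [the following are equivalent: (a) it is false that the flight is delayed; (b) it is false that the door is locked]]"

1

S1: Parsed as ((~P & Q) <-> R) nor (Q <-> ~(~Q -> P))

~P = ~F = T
~P & Q = T & F = F
(~P & Q) <-> R = F <-> F = T
~Q = ~F = T
~Q -> P = T -> F = F
~(~Q -> P) = ~F = T
Q <-> ~(~Q -> P) = F <-> T = F
((~P & Q) <-> R) nor (Q <-> ~(~Q -> P)) = T nor F = F
So S1 is false.

S2: In symbols: ~((~Q nor (~R <-> P)) nor (~P -> R))

~Q = ~F = T
~R = ~F = T
~R <-> P = T <-> F = F
~Q nor (~R <-> P) = T nor F = F
~P = ~F = T
~P -> R = T -> F = F
(~Q nor (~R <-> P)) nor (~P -> R) = F nor F = T
~((~Q nor (~R <-> P)) nor (~P -> R)) = ~T = F
Thus S2 is false.

S3: Parsed as ~((Q <-> ~P) <-> (~R <-> ~P))

~P = ~F = T
Q <-> ~P = F <-> T = F
~R = ~F = T
~P = ~F = T
~R <-> ~P = T <-> T = T
(Q <-> ~P) <-> (~R <-> ~P) = F <-> T = F
~((Q <-> ~P) <-> (~R <-> ~P)) = ~F = T
Hence S3 is true.

1 of the 3 statements is true (S3).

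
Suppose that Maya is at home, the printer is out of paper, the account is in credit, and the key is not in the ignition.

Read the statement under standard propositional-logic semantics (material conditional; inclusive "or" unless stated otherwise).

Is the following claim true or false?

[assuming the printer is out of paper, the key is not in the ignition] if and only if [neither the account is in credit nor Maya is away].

False.

Let R = "the printer has paper" (F), U = "the key is in the ignition" (F), G = "the account is overdrawn" (F), S = "Maya is at home" (T).
Parsed as (~R -> ~U) <-> (~G nor ~S)

~R = ~F = T
~U = ~F = T
~R -> ~U = T -> T = T
~G = ~F = T
~S = ~T = F
~G nor ~S = T nor F = F
(~R -> ~U) <-> (~G nor ~S) = T <-> F = F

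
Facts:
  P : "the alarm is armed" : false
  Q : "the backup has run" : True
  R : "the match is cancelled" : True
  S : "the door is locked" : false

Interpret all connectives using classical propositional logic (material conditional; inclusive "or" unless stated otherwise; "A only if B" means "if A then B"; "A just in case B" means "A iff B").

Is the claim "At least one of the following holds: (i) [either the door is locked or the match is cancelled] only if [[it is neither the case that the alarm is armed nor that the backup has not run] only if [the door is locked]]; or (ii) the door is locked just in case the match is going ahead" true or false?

The statement is true.

Values: S=F, R=T, P=F, Q=T.
Parsed as ((S | R) -> ((P nor ~Q) -> S)) | (S <-> ~R)

S | R = F | T = T
~Q = ~T = F
P nor ~Q = F nor F = T
(P nor ~Q) -> S = T -> F = F
(S | R) -> ((P nor ~Q) -> S) = T -> F = F
~R = ~T = F
S <-> ~R = F <-> F = T
((S | R) -> ((P nor ~Q) -> S)) | (S <-> ~R) = F | T = T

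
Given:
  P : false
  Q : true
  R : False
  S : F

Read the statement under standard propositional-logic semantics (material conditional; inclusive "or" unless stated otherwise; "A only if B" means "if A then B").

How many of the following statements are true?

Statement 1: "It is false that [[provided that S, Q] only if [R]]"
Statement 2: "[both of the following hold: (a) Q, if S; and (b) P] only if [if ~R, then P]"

Statement 1: Parsed as ¬((S → Q) → R)

S → Q = F → T = T
(S → Q) → R = T → F = F
¬((S → Q) → R) = ¬F = T
Thus Statement 1 is true.

Statement 2: Formalization: ((S → Q) ∧ P) → (¬R → P)

S → Q = F → T = T
(S → Q) ∧ P = T ∧ F = F
¬R = ¬F = T
¬R → P = T → F = F
((S → Q) ∧ P) → (¬R → P) = F → F = T
So Statement 2 is true.

2 of the 2 statements are true (Statement 1, Statement 2).

2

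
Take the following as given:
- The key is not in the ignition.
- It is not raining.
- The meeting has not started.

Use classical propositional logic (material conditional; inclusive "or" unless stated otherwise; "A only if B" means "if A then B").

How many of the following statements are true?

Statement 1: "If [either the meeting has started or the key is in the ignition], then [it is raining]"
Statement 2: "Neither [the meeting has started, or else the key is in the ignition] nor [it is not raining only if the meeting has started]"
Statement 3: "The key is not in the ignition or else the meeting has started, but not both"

3

Let R = "the meeting has started" (F), P = "the key is in the ignition" (F), Q = "it is raining" (F).

Statement 1: In symbols: (R | P) -> Q

R | P = F | F = F
(R | P) -> Q = F -> F = T
So Statement 1 is true.

Statement 2: In symbols: (R | P) nor (~Q -> R)

R | P = F | F = F
~Q = ~F = T
~Q -> R = T -> F = F
(R | P) nor (~Q -> R) = F nor F = T
So Statement 2 is true.

Statement 3: Formalization: ~P xor R

~P = ~F = T
~P xor R = T xor F = T
Thus Statement 3 is true.

Count: 3.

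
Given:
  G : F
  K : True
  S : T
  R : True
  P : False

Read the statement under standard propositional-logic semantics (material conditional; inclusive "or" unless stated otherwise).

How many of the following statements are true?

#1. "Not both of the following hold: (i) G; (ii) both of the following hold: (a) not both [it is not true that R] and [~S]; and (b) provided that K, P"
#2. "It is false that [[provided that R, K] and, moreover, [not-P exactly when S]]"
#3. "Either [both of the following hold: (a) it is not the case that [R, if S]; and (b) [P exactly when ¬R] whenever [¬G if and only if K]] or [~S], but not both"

1

#1: Parsed as G nand ((~R nand ~S) & (K -> P))

~R = ~T = F
~S = ~T = F
~R nand ~S = F nand F = T
K -> P = T -> F = F
(~R nand ~S) & (K -> P) = T & F = F
G nand ((~R nand ~S) & (K -> P)) = F nand F = T
So #1 is true.

#2: In symbols: ~((R -> K) & (~P <-> S))

R -> K = T -> T = T
~P = ~F = T
~P <-> S = T <-> T = T
(R -> K) & (~P <-> S) = T & T = T
~((R -> K) & (~P <-> S)) = ~T = F
So #2 is false.

#3: Parsed as (~(S -> R) & ((~G <-> K) -> (P <-> ~R))) xor ~S

S -> R = T -> T = T
~(S -> R) = ~T = F
~G = ~F = T
~G <-> K = T <-> T = T
~R = ~T = F
P <-> ~R = F <-> F = T
(~G <-> K) -> (P <-> ~R) = T -> T = T
~(S -> R) & ((~G <-> K) -> (P <-> ~R)) = F & T = F
~S = ~T = F
(~(S -> R) & ((~G <-> K) -> (P <-> ~R))) xor ~S = F xor F = F
Thus #3 is false.

Count: 1.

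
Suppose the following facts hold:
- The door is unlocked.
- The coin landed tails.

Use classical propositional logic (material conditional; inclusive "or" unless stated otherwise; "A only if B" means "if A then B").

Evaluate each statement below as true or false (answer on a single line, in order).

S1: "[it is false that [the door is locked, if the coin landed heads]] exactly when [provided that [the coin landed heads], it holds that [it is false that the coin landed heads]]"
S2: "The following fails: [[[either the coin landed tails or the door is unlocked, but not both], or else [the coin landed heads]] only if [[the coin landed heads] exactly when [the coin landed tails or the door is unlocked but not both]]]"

S1 F, S2 F

Let Q = "the coin landed heads" (F), P = "the door is locked" (F).

S1: In symbols: ¬(Q → P) ↔ (Q → ¬Q)

Q → P = F → F = T
¬(Q → P) = ¬T = F
¬Q = ¬F = T
Q → ¬Q = F → T = T
¬(Q → P) ↔ (Q → ¬Q) = F ↔ T = F
Thus S1 is false.

S2: In symbols: ¬(((¬Q ⊕ ¬P) ∨ Q) → (Q ↔ (¬Q ⊕ ¬P)))

¬Q = ¬F = T
¬P = ¬F = T
¬Q ⊕ ¬P = T ⊕ T = F
(¬Q ⊕ ¬P) ∨ Q = F ∨ F = F
¬Q = ¬F = T
¬P = ¬F = T
¬Q ⊕ ¬P = T ⊕ T = F
Q ↔ (¬Q ⊕ ¬P) = F ↔ F = T
((¬Q ⊕ ¬P) ∨ Q) → (Q ↔ (¬Q ⊕ ¬P)) = F → T = T
¬(((¬Q ⊕ ¬P) ∨ Q) → (Q ↔ (¬Q ⊕ ¬P))) = ¬T = F
Thus S2 is false.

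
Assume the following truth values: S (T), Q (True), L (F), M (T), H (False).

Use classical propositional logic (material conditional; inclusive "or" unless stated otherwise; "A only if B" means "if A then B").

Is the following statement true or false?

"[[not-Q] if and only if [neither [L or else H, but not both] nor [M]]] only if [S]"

True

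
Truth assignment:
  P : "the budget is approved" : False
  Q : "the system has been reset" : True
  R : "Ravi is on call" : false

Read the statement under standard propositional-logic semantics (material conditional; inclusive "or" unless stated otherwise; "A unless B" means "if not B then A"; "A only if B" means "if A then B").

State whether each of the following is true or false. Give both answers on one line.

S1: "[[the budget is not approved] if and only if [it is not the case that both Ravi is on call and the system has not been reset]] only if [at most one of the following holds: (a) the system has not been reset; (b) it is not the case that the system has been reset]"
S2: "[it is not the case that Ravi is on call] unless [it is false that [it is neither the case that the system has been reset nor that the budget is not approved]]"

S1: Parsed as (~P <-> (R nand ~Q)) -> (~Q nand ~Q)

~P = ~F = T
~Q = ~T = F
R nand ~Q = F nand F = T
~P <-> (R nand ~Q) = T <-> T = T
~Q = ~T = F
~Q = ~T = F
~Q nand ~Q = F nand F = T
(~P <-> (R nand ~Q)) -> (~Q nand ~Q) = T -> T = T
Hence S1 is true.

S2: Parsed as ~R | ~(Q nor ~P)

~R = ~F = T
~P = ~F = T
Q nor ~P = T nor T = F
~(Q nor ~P) = ~F = T
~R | ~(Q nor ~P) = T | T = T
So S2 is true.

S1 true / S2 true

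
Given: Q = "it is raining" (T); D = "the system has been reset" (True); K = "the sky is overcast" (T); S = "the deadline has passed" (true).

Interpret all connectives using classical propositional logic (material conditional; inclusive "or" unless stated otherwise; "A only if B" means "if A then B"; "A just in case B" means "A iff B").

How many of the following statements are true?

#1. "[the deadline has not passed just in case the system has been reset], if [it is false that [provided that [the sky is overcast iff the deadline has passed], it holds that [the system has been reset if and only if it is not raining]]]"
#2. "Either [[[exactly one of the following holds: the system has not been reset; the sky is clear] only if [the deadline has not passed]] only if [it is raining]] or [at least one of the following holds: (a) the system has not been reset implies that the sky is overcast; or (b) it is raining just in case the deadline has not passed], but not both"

#1: Parsed as ~((K <-> S) -> (D <-> ~Q)) -> (~S <-> D)

K <-> S = T <-> T = T
~Q = ~T = F
D <-> ~Q = T <-> F = F
(K <-> S) -> (D <-> ~Q) = T -> F = F
~((K <-> S) -> (D <-> ~Q)) = ~F = T
~S = ~T = F
~S <-> D = F <-> T = F
~((K <-> S) -> (D <-> ~Q)) -> (~S <-> D) = T -> F = F
Thus #1 is false.

#2: In symbols: (((~D xor ~K) -> ~S) -> Q) xor ((~D -> K) | (Q <-> ~S))

~D = ~T = F
~K = ~T = F
~D xor ~K = F xor F = F
~S = ~T = F
(~D xor ~K) -> ~S = F -> F = T
((~D xor ~K) -> ~S) -> Q = T -> T = T
~D = ~T = F
~D -> K = F -> T = T
~S = ~T = F
Q <-> ~S = T <-> F = F
(~D -> K) | (Q <-> ~S) = T | F = T
(((~D xor ~K) -> ~S) -> Q) xor ((~D -> K) | (Q <-> ~S)) = T xor T = F
So #2 is false.

True statements: 0 (none).

0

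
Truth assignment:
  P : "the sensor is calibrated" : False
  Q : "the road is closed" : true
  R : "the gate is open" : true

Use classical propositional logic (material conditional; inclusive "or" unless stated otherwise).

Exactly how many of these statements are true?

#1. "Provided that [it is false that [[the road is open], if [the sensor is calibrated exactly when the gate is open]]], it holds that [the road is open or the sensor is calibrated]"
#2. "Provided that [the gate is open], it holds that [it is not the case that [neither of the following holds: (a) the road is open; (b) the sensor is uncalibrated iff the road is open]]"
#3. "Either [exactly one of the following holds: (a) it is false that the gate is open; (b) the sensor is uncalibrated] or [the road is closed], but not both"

#1: Formalization: not ((P iff R) -> not Q) -> (not Q or P)

P iff R = False iff True = False
not Q = not True = False
(P iff R) -> not Q = False -> False = True
not ((P iff R) -> not Q) = not True = False
not Q = not True = False
not Q or P = False or False = False
not ((P iff R) -> not Q) -> (not Q or P) = False -> False = True
Thus #1 is true.

#2: Formalization: R -> not (not Q nor (not P iff not Q))

not Q = not True = False
not P = not False = True
not Q = not True = False
not P iff not Q = True iff False = False
not Q nor (not P iff not Q) = False nor False = True
not (not Q nor (not P iff not Q)) = not True = False
R -> not (not Q nor (not P iff not Q)) = True -> False = False
So #2 is false.

#3: In symbols: (not R xor not P) xor Q

not R = not True = False
not P = not False = True
not R xor not P = False xor True = True
(not R xor not P) xor Q = True xor True = False
So #3 is false.

1 of the 3 statements is true.

1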